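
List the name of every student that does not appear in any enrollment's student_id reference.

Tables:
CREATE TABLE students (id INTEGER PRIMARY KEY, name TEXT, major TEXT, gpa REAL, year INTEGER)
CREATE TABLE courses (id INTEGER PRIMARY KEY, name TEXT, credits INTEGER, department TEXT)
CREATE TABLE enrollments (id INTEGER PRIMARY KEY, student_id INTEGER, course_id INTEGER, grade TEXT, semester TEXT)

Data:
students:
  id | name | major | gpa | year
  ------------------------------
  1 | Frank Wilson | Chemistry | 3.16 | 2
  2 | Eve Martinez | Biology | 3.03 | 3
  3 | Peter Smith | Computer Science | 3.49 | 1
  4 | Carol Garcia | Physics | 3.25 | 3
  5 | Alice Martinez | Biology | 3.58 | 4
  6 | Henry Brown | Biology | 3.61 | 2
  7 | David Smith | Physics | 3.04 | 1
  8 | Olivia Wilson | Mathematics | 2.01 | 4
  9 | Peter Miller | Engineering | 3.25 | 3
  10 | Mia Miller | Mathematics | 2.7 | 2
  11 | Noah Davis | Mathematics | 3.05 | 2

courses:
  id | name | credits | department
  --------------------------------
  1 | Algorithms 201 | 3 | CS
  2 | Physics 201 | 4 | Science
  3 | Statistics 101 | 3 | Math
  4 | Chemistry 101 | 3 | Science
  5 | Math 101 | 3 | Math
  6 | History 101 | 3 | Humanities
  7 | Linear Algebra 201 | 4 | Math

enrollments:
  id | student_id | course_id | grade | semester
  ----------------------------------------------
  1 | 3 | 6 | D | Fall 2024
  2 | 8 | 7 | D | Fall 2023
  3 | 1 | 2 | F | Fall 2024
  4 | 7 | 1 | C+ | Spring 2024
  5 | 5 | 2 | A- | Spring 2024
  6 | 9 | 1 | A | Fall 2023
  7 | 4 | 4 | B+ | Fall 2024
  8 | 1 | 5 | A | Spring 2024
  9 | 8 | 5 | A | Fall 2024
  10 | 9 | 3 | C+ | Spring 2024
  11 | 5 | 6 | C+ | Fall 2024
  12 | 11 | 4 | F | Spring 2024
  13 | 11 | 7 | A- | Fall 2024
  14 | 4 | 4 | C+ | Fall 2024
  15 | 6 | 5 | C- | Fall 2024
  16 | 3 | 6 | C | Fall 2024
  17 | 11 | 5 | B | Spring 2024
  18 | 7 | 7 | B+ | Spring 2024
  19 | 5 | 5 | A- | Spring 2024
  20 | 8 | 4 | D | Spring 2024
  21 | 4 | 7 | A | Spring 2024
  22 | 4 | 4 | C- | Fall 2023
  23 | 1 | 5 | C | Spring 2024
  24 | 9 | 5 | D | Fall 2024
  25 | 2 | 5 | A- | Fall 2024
SELECT p.name FROM students p LEFT JOIN enrollments c ON c.student_id = p.id WHERE c.id IS NULL

Execution result:
Mia Miller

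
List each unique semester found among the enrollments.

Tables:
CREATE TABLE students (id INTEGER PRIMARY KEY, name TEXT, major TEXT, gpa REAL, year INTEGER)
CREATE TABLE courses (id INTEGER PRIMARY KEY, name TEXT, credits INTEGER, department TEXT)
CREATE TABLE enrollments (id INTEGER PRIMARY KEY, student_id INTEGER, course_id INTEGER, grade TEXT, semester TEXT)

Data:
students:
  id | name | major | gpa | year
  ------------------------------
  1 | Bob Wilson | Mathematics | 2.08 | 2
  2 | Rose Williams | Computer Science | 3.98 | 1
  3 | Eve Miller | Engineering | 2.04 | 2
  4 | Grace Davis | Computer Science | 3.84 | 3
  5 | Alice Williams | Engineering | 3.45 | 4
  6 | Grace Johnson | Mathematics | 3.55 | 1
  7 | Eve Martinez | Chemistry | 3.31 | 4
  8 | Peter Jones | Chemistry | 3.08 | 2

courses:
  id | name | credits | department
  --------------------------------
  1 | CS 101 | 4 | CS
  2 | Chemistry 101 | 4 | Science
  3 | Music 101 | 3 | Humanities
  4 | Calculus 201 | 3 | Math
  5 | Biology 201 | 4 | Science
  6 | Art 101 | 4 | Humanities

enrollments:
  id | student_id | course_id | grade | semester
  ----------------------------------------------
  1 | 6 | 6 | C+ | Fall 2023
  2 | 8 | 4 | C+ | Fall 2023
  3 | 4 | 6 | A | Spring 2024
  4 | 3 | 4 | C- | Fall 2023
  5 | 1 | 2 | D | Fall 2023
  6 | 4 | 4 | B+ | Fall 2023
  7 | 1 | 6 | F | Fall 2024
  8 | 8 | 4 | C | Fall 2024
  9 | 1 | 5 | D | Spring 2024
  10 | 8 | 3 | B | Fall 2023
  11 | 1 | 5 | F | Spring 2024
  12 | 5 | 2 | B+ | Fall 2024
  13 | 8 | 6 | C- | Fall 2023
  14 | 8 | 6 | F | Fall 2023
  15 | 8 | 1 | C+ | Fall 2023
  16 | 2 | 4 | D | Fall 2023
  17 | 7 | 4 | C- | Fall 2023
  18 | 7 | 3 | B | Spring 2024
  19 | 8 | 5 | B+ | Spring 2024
SELECT DISTINCT semester FROM enrollments

Execution result:
semester
Fall 2023
Spring 2024
Fall 2024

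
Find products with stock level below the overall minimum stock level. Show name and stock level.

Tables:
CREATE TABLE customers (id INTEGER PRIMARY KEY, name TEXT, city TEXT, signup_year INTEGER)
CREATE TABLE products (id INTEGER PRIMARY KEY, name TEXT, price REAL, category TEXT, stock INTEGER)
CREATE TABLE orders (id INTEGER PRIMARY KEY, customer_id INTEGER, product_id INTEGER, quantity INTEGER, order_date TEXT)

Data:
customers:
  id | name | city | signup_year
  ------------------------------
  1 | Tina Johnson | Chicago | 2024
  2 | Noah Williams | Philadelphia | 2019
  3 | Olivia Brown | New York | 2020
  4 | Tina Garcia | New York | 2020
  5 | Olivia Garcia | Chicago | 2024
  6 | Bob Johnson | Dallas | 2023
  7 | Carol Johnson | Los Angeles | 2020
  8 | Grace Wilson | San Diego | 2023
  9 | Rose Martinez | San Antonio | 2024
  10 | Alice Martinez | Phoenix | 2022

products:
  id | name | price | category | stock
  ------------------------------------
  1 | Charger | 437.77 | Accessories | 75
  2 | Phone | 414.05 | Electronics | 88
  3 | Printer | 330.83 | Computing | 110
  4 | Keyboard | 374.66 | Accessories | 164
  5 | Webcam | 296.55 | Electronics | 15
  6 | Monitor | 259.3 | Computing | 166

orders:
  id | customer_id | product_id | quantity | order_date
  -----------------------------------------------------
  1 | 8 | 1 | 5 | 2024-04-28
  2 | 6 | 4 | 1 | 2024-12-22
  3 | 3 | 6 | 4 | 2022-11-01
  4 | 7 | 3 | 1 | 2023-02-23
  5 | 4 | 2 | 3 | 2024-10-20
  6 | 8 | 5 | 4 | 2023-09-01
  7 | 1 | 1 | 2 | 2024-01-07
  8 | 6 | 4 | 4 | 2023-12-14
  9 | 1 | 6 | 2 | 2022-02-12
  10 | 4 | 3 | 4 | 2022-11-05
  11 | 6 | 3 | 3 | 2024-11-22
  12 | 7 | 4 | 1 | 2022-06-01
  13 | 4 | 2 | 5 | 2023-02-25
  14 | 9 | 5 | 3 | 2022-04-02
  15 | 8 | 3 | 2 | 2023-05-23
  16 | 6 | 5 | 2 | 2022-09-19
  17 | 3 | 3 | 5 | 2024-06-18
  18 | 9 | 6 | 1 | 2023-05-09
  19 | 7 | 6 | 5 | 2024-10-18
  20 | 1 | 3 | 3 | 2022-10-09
SELECT name, stock FROM products WHERE stock < (SELECT MIN(stock) FROM products)

Execution result:
(no rows)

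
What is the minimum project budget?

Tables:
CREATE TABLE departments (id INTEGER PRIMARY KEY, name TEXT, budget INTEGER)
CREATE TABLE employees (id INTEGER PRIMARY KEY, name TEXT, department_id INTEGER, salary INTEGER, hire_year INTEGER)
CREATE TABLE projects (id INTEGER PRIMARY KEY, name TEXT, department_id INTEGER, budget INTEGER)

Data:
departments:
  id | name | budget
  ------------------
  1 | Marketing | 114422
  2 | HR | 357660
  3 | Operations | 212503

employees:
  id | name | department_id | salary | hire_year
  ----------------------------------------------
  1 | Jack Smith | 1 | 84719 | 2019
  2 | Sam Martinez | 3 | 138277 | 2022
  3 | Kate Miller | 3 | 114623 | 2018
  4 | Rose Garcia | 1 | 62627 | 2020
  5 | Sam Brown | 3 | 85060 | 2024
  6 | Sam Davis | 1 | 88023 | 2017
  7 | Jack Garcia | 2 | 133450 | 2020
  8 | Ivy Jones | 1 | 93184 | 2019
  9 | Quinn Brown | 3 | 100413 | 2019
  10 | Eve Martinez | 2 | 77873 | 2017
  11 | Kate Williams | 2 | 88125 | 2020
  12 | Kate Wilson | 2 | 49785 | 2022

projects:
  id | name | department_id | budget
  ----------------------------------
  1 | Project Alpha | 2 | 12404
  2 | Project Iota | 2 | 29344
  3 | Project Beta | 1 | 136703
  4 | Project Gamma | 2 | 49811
SELECT MIN(budget) FROM projects

Execution result:
12404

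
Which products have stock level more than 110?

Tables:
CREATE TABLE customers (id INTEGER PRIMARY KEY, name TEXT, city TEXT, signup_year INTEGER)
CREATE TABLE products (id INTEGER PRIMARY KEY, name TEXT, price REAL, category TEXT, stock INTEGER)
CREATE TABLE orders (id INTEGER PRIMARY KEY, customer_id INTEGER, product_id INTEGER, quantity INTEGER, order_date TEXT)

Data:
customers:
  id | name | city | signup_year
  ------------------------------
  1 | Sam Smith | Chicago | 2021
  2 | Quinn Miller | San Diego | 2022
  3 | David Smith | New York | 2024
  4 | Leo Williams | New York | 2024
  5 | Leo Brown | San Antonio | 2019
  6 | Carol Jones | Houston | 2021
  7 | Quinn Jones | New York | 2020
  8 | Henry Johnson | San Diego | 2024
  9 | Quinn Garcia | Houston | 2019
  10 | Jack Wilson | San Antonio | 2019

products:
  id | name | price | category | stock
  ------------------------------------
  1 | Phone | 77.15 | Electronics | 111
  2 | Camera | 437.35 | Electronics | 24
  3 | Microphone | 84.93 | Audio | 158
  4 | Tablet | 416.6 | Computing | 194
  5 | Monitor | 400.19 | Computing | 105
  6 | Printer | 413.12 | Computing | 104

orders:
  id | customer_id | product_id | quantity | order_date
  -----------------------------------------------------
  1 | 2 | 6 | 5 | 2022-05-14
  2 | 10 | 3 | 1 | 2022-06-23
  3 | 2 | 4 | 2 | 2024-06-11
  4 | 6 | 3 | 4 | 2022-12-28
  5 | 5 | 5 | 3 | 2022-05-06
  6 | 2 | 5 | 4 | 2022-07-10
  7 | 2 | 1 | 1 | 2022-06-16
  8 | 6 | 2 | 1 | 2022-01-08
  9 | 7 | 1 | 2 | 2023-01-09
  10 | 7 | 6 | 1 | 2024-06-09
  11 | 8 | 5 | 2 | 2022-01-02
SELECT name, stock FROM products WHERE stock > 110

Execution result:
name | stock
Phone | 111
Microphone | 158
Tablet | 194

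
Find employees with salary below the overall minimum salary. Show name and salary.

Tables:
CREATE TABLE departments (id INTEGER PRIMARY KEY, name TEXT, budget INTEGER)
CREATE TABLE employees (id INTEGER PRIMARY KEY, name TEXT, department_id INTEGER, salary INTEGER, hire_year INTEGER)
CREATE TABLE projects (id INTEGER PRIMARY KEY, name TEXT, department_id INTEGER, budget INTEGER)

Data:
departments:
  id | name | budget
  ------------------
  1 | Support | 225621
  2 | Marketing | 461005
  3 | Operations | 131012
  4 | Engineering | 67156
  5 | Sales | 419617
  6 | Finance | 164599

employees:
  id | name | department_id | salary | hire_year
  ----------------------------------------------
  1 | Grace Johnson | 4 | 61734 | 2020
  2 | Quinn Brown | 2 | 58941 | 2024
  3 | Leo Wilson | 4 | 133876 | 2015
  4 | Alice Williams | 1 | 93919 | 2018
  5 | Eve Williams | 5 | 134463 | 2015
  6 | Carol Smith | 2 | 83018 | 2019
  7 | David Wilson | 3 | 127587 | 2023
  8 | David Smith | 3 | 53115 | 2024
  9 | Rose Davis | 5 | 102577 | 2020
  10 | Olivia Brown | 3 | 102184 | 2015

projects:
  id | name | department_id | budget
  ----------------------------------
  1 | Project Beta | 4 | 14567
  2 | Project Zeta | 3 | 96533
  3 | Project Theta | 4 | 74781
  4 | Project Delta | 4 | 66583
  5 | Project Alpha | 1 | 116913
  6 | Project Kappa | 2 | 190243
SELECT name, salary FROM employees WHERE salary < (SELECT MIN(salary) FROM employees)

Execution result:
(no rows)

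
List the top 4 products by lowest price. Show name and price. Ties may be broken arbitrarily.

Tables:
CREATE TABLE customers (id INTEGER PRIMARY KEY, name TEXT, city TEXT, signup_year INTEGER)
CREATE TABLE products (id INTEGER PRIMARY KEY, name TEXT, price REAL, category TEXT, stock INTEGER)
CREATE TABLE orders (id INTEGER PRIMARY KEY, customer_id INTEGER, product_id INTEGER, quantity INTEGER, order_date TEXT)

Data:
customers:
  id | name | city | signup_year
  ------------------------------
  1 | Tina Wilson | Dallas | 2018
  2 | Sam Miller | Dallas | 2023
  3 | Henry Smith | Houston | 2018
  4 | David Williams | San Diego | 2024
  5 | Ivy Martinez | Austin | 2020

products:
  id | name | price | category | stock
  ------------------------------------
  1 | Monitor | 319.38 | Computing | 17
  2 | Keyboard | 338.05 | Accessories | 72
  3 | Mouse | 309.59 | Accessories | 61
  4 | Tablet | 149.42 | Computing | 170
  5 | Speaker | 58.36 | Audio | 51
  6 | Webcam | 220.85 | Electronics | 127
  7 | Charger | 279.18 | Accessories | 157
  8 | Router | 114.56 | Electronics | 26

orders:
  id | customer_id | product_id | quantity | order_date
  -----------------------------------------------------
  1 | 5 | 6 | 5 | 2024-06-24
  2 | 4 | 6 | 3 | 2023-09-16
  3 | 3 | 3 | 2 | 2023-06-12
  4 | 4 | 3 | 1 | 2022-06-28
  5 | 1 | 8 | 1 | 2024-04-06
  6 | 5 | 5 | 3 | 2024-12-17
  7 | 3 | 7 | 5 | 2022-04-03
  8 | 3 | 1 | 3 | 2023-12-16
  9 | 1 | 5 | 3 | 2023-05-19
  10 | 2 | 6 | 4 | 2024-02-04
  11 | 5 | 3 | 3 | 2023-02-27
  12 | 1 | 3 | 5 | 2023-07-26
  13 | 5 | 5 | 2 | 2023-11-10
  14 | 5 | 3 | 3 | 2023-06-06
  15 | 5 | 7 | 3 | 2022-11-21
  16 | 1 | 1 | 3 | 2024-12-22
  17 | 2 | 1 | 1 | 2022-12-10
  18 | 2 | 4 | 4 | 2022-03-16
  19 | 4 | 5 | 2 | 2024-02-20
SELECT name, price FROM products ORDER BY price ASC LIMIT 4

Execution result:
name | price
Speaker | 58.36
Router | 114.56
Tablet | 149.42
Webcam | 220.85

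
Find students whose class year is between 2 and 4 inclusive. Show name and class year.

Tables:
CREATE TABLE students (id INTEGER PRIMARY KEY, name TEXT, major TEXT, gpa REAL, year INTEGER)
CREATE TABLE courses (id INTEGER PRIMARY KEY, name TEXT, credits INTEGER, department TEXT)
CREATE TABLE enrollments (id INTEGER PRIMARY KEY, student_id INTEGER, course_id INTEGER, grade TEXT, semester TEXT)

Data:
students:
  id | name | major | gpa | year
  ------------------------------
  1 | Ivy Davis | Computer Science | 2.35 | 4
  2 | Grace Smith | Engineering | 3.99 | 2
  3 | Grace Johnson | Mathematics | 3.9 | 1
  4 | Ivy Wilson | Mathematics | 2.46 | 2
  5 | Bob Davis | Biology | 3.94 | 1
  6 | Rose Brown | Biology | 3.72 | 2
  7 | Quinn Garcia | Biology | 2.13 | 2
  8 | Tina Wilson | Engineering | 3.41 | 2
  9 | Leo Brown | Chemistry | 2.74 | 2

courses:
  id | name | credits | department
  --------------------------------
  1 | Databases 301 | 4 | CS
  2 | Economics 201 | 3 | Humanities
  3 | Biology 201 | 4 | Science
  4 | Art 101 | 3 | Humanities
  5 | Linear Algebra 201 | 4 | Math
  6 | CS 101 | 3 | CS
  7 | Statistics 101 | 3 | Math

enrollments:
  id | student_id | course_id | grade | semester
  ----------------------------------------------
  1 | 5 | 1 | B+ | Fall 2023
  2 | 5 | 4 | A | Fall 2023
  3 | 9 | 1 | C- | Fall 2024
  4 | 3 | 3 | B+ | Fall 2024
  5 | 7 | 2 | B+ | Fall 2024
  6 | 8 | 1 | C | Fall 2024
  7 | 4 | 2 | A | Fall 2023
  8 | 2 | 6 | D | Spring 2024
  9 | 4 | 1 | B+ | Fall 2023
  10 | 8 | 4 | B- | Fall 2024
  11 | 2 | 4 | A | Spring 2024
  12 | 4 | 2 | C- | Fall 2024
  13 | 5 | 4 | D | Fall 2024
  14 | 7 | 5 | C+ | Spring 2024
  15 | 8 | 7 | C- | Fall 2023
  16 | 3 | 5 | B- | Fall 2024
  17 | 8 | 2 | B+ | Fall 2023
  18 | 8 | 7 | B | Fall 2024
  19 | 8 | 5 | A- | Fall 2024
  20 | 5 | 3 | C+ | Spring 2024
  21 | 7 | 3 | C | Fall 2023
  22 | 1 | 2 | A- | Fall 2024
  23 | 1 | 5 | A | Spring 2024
SELECT name, year FROM students WHERE year BETWEEN 2 AND 4

Execution result:
name | year
Ivy Davis | 4
Grace Smith | 2
Ivy Wilson | 2
Rose Brown | 2
Quinn Garcia | 2
Tina Wilson | 2
Leo Brown | 2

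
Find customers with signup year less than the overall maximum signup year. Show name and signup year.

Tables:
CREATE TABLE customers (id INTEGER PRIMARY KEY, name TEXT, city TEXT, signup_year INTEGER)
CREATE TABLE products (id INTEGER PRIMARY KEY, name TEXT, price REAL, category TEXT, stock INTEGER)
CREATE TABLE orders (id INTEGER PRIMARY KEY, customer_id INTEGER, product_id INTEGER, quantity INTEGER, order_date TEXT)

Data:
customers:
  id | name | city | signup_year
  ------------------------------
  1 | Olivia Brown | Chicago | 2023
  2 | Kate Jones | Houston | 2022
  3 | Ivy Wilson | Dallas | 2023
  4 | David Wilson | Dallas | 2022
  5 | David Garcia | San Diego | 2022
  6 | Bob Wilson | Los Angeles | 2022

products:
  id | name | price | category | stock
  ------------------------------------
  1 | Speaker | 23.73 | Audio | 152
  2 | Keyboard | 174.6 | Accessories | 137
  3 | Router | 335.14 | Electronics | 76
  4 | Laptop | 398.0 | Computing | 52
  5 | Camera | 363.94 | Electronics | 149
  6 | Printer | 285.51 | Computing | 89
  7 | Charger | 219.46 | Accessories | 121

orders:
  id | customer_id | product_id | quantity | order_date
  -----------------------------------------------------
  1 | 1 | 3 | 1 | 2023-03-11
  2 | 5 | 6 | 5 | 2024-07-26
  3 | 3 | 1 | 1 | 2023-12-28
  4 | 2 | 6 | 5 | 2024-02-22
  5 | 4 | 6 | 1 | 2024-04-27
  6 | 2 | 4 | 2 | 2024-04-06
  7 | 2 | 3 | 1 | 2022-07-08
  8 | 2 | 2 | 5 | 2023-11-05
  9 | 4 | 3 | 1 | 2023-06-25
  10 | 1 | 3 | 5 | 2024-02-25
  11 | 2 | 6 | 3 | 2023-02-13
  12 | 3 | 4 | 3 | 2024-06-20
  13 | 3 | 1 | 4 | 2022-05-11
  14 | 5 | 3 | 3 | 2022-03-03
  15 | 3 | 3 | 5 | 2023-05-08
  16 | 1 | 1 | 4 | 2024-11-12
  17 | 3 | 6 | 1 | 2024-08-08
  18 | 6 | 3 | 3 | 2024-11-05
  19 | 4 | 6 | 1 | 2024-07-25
SELECT name, signup_year FROM customers WHERE signup_year < (SELECT MAX(signup_year) FROM customers)

Execution result:
name | signup_year
Kate Jones | 2022
David Wilson | 2022
David Garcia | 2022
Bob Wilson | 2022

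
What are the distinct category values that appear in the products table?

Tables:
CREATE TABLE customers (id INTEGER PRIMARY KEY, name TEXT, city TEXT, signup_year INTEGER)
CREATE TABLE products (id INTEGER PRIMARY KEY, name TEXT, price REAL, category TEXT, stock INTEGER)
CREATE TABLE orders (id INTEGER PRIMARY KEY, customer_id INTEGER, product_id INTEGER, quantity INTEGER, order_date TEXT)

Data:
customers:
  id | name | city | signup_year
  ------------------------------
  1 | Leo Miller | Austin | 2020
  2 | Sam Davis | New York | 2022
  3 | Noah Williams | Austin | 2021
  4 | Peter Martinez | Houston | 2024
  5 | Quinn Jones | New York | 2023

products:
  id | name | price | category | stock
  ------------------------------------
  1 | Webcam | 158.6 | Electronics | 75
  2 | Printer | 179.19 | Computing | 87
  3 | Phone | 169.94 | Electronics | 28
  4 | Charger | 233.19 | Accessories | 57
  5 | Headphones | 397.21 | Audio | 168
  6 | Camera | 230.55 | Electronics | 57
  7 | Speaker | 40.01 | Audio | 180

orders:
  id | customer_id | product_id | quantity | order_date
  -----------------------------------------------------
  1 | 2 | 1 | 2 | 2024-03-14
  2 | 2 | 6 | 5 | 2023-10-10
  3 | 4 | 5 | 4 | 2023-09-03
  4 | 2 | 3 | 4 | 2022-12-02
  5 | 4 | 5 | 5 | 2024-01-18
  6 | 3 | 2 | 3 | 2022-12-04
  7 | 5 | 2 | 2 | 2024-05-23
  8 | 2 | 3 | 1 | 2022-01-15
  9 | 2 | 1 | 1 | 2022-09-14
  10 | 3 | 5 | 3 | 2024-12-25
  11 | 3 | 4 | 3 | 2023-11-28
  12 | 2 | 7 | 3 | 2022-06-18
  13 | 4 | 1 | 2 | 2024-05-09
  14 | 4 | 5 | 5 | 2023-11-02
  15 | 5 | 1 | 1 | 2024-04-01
SELECT DISTINCT category FROM products

Execution result:
category
Electronics
Computing
Accessories
Audio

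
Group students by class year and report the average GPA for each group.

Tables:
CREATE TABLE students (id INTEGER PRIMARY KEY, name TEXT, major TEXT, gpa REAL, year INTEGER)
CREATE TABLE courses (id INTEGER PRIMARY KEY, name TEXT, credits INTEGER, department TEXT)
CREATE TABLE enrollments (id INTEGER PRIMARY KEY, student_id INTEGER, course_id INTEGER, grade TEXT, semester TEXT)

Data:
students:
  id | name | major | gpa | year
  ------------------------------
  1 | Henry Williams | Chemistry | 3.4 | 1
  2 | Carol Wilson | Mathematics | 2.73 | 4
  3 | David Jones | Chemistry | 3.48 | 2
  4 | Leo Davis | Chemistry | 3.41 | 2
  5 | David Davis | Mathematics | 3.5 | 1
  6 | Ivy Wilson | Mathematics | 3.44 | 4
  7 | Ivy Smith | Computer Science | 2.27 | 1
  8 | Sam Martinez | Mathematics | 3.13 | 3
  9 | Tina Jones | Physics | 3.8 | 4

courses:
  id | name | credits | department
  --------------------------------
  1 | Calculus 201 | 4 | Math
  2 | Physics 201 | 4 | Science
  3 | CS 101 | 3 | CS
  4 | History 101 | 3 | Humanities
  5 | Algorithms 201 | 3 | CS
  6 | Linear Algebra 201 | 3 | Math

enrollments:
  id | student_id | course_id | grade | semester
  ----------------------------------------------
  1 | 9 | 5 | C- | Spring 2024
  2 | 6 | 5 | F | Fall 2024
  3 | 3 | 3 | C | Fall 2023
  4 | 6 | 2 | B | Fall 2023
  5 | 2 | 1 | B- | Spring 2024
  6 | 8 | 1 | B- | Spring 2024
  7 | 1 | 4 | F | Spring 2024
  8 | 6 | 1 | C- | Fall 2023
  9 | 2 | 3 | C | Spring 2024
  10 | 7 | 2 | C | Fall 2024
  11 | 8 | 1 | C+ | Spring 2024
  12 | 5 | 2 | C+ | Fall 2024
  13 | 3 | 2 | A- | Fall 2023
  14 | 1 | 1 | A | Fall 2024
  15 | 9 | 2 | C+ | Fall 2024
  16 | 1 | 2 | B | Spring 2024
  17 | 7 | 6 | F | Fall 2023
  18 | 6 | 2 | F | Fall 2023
SELECT year, AVG(gpa) AS avg_gpa FROM students GROUP BY year

Execution result:
year | avg_gpa
1 | 3.06
2 | 3.45
3 | 3.13
4 | 3.32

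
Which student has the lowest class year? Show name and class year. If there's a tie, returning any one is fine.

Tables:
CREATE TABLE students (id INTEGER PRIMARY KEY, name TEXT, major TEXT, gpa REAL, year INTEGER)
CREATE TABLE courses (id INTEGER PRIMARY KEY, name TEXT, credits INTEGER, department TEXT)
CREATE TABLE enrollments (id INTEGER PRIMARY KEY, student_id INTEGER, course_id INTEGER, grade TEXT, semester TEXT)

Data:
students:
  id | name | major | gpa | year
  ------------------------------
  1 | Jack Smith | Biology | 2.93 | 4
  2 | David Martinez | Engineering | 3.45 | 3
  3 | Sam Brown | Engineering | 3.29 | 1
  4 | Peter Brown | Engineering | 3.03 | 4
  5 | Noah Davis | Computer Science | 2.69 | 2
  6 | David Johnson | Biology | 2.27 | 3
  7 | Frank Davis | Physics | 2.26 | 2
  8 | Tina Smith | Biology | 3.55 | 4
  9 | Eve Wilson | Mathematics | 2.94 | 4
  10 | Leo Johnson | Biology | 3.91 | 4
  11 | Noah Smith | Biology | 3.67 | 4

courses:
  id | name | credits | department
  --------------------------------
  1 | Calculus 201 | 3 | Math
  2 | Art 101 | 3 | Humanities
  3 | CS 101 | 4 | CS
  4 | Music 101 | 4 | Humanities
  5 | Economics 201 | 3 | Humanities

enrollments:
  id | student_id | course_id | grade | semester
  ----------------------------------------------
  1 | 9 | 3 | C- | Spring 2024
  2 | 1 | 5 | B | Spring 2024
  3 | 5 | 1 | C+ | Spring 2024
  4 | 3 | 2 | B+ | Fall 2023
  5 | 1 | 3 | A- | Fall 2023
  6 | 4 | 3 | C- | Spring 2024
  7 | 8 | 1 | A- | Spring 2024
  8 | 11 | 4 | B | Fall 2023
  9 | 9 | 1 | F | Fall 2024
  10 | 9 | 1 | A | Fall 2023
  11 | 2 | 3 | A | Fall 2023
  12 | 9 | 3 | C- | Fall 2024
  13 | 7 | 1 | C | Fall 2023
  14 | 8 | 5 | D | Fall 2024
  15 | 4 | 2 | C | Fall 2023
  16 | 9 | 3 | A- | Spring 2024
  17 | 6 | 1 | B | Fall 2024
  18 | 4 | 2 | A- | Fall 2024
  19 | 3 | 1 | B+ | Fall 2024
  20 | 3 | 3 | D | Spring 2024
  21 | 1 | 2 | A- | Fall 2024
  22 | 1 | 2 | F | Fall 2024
SELECT name, year FROM students ORDER BY year ASC LIMIT 1

Execution result:
name | year
Sam Brown | 1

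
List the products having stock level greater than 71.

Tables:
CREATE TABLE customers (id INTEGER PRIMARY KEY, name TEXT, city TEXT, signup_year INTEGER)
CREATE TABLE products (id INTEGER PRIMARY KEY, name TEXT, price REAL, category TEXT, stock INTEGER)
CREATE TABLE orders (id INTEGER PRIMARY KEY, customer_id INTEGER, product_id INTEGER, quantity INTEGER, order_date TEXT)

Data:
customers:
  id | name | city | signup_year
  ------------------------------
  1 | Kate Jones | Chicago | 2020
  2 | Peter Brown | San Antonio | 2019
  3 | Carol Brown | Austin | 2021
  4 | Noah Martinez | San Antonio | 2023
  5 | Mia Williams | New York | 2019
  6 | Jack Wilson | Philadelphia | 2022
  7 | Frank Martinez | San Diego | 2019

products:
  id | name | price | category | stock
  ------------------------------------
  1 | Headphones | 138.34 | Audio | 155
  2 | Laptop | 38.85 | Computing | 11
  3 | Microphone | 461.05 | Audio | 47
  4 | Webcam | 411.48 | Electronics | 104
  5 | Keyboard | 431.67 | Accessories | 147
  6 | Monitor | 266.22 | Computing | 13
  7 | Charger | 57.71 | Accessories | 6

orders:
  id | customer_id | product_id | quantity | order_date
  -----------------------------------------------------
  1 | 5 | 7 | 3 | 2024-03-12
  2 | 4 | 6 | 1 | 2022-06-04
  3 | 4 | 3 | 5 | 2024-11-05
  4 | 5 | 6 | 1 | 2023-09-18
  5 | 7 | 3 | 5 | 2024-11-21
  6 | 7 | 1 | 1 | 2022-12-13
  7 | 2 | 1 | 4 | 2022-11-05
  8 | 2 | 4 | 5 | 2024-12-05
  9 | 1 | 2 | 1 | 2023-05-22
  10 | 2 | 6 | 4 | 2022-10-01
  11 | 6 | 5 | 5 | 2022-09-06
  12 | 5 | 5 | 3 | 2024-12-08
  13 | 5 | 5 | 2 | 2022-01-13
SELECT name, stock FROM products WHERE stock > 71

Execution result:
name | stock
Headphones | 155
Webcam | 104
Keyboard | 147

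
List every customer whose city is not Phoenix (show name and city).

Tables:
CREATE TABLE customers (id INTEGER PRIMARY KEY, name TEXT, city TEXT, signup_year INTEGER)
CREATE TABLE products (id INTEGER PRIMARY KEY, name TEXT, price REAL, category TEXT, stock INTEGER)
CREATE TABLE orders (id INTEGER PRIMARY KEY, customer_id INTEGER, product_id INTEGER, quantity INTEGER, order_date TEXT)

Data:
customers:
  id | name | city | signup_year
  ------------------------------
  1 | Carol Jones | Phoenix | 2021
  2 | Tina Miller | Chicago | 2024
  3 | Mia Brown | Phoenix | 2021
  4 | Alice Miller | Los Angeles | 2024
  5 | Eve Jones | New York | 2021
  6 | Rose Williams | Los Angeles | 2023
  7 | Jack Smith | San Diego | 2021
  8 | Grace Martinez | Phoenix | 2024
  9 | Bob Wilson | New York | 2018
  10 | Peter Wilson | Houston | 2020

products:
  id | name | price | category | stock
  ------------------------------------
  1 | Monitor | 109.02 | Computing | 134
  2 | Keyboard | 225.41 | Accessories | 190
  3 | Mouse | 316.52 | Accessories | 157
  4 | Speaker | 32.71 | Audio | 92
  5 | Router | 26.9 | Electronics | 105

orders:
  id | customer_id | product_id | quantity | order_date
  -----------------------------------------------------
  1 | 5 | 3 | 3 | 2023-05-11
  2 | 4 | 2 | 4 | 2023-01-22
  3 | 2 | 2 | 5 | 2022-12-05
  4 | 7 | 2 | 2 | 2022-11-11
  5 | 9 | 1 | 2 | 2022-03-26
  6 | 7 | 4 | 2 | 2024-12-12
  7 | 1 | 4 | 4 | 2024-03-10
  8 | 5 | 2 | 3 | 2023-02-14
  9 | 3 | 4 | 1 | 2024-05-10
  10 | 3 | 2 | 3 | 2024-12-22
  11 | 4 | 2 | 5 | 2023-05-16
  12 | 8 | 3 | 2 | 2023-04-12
SELECT name, city FROM customers WHERE city <> 'Phoenix'

Execution result:
name | city
Tina Miller | Chicago
Alice Miller | Los Angeles
Eve Jones | New York
Rose Williams | Los Angeles
Jack Smith | San Diego
Bob Wilson | New York
Peter Wilson | Houston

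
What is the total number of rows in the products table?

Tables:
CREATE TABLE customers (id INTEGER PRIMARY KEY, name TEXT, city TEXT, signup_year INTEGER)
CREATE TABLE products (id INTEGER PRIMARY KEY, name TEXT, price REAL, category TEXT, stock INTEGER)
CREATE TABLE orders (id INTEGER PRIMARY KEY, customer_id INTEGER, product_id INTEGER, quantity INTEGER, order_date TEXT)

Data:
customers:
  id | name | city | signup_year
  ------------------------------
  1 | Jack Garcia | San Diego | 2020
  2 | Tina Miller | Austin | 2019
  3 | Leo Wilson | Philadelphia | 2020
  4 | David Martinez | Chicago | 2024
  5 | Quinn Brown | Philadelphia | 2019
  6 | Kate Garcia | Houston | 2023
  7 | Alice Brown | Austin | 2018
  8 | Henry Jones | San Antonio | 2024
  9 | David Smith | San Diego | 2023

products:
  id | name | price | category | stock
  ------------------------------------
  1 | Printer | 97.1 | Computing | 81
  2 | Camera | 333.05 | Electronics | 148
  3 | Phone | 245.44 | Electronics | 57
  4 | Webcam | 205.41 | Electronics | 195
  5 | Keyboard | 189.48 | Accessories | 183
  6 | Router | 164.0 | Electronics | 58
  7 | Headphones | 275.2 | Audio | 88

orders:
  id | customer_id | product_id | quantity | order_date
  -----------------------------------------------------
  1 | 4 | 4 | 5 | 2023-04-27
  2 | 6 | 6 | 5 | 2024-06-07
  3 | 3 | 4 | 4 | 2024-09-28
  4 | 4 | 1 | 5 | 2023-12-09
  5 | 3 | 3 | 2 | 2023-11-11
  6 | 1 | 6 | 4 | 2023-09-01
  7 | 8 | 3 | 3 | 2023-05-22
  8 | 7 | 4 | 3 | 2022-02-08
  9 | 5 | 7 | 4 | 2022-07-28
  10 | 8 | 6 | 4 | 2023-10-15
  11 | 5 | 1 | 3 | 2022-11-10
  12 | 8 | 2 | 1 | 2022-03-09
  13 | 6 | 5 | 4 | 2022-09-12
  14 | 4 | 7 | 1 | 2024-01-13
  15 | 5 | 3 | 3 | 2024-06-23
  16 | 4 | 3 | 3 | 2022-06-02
SELECT COUNT(*) FROM products

Execution result:
7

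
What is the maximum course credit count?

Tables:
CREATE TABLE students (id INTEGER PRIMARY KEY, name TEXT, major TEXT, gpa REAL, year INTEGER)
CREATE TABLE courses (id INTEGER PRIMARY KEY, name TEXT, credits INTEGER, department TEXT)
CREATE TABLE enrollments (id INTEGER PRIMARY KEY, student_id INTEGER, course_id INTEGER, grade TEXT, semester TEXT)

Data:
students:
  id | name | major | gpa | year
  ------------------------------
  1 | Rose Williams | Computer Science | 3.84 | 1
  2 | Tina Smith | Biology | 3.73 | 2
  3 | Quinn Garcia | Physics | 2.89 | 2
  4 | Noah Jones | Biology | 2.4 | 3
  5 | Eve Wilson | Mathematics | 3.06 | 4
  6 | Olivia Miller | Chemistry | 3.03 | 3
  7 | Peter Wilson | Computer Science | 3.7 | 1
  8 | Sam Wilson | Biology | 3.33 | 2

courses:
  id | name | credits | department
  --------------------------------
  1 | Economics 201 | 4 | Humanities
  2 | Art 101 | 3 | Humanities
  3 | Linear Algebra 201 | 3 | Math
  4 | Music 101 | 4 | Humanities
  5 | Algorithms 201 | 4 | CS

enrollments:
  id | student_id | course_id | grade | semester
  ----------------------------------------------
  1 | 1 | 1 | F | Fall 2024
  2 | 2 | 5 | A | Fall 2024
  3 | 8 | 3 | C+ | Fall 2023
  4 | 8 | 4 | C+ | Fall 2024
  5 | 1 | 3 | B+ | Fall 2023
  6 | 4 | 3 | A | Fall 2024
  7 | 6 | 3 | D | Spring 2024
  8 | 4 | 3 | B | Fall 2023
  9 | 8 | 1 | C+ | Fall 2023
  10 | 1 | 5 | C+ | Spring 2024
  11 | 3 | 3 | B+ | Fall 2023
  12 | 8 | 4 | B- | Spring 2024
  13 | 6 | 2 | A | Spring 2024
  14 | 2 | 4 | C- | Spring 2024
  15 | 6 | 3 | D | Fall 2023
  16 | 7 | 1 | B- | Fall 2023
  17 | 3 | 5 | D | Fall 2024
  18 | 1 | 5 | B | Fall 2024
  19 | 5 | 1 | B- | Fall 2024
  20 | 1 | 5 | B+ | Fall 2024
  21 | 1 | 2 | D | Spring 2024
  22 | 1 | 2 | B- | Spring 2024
SELECT MAX(credits) FROM courses

Execution result:
4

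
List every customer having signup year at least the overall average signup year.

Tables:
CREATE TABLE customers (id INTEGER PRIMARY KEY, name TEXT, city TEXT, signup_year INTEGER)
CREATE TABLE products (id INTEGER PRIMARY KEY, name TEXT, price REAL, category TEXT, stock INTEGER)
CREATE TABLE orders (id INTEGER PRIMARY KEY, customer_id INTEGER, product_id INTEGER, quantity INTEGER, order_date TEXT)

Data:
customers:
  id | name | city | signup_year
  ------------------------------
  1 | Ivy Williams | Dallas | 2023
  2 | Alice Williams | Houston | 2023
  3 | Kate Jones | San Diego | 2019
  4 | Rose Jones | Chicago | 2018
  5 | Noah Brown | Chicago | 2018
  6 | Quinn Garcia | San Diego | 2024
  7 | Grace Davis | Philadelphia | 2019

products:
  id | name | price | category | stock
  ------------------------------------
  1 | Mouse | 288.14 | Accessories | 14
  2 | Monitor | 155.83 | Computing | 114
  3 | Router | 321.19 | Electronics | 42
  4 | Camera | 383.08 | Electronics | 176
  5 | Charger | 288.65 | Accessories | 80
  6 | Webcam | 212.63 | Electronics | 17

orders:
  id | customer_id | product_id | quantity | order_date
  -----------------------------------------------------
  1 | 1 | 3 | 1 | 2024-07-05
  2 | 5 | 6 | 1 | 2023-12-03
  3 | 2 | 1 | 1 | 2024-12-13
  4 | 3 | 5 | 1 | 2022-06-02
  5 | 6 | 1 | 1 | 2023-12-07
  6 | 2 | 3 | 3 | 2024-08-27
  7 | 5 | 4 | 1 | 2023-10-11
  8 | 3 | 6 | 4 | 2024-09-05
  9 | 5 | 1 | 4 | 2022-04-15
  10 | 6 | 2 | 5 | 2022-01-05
SELECT name, signup_year FROM customers WHERE signup_year >= (SELECT AVG(signup_year) FROM customers)

Execution result:
name | signup_year
Ivy Williams | 2023
Alice Williams | 2023
Quinn Garcia | 2024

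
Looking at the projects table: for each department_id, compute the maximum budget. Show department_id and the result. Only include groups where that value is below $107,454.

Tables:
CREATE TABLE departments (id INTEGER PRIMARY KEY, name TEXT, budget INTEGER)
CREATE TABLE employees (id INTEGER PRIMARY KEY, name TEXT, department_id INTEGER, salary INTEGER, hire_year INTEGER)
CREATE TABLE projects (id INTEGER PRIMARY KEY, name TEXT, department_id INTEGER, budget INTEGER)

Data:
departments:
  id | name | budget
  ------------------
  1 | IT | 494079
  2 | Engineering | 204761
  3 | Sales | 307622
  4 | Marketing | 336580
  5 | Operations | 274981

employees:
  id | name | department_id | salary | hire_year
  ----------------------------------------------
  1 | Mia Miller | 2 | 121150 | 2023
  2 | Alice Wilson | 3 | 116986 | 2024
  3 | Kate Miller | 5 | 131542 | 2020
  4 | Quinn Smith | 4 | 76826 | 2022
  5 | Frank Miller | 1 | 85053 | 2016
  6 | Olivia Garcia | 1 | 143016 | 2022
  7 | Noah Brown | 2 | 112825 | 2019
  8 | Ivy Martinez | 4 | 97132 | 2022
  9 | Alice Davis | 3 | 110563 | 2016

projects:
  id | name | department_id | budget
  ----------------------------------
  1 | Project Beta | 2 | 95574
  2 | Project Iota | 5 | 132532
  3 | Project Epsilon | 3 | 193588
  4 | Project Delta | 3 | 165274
SELECT department_id, MAX(budget) AS max_budget FROM projects GROUP BY department_id HAVING MAX(budget) < 107454

Execution result:
department_id | max_budget
2 | 95574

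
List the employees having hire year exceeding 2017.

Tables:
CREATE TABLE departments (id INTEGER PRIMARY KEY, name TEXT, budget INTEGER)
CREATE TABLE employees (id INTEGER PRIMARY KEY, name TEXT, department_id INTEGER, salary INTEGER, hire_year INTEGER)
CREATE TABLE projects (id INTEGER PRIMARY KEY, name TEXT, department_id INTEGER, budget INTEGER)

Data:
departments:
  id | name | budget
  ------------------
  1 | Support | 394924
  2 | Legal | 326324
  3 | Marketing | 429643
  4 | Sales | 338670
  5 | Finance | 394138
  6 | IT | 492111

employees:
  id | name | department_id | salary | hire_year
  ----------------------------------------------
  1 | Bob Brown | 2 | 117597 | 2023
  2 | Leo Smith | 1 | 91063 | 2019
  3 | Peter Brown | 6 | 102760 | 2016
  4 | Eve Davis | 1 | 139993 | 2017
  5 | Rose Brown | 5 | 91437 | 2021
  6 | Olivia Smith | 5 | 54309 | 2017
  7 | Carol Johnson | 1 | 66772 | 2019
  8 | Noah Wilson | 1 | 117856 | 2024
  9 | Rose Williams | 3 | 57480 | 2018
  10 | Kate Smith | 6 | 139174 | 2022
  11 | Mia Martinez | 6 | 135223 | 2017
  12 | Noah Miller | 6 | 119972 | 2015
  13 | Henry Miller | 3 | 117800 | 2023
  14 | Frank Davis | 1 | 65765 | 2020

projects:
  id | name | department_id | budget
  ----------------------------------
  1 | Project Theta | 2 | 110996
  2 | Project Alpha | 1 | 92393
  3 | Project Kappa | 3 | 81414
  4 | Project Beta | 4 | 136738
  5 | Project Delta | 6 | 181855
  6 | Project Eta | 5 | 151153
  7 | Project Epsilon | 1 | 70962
SELECT name, hire_year FROM employees WHERE hire_year > 2017

Execution result:
name | hire_year
Bob Brown | 2023
Leo Smith | 2019
Rose Brown | 2021
Carol Johnson | 2019
Noah Wilson | 2024
Rose Williams | 2018
Kate Smith | 2022
Henry Miller | 2023
Frank Davis | 2020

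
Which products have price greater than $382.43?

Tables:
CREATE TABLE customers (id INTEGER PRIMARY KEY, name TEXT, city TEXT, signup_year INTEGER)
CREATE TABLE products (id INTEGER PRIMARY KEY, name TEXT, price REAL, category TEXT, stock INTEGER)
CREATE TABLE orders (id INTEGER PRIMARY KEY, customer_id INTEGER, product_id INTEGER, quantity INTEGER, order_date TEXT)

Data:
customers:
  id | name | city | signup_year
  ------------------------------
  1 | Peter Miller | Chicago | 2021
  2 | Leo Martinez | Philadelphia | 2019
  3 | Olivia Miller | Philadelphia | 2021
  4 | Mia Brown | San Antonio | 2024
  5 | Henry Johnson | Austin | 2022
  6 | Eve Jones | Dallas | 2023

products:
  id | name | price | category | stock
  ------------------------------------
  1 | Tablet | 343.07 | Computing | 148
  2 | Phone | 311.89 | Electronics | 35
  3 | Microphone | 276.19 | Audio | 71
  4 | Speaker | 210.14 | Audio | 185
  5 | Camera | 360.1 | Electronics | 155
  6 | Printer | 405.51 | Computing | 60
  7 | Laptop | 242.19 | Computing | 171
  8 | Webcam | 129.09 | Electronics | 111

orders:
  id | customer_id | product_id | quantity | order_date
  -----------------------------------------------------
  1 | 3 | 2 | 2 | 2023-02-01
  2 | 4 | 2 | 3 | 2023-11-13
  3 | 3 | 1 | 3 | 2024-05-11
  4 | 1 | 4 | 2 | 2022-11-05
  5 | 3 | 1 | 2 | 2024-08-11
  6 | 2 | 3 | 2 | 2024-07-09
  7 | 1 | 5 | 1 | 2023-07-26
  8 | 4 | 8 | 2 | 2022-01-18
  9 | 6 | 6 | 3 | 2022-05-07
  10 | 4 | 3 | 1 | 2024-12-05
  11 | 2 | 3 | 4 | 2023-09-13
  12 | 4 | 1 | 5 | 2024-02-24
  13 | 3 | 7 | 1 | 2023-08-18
SELECT name, price FROM products WHERE price > 382.43

Execution result:
name | price
Printer | 405.51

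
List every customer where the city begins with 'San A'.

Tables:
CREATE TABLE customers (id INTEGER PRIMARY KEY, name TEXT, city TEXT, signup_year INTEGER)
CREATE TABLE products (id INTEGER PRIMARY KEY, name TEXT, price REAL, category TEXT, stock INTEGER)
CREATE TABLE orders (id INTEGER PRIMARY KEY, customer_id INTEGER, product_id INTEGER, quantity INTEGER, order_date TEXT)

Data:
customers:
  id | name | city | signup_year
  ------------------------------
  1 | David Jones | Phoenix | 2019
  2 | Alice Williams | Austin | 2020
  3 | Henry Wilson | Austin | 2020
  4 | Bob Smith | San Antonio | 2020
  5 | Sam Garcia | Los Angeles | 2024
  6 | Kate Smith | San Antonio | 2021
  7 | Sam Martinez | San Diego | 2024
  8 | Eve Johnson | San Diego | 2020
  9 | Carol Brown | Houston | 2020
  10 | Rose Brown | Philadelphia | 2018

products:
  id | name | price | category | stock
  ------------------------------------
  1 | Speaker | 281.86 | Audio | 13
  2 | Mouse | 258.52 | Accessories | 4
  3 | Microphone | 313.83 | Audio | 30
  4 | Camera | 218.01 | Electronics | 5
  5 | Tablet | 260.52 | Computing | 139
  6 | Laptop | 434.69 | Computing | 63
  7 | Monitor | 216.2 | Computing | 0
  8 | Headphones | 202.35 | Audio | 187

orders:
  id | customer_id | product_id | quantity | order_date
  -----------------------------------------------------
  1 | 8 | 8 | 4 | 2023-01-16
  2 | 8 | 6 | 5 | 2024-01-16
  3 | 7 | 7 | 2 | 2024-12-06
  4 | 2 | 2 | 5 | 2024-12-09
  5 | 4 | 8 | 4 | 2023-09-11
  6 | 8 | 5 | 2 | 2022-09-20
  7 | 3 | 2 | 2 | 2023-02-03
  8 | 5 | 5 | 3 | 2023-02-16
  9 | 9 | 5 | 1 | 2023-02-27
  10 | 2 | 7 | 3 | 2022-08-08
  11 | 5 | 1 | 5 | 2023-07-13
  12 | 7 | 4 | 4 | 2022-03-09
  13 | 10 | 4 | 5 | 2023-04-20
SELECT name, city FROM customers WHERE city LIKE 'San A%'

Execution result:
name | city
Bob Smith | San Antonio
Kate Smith | San Antonio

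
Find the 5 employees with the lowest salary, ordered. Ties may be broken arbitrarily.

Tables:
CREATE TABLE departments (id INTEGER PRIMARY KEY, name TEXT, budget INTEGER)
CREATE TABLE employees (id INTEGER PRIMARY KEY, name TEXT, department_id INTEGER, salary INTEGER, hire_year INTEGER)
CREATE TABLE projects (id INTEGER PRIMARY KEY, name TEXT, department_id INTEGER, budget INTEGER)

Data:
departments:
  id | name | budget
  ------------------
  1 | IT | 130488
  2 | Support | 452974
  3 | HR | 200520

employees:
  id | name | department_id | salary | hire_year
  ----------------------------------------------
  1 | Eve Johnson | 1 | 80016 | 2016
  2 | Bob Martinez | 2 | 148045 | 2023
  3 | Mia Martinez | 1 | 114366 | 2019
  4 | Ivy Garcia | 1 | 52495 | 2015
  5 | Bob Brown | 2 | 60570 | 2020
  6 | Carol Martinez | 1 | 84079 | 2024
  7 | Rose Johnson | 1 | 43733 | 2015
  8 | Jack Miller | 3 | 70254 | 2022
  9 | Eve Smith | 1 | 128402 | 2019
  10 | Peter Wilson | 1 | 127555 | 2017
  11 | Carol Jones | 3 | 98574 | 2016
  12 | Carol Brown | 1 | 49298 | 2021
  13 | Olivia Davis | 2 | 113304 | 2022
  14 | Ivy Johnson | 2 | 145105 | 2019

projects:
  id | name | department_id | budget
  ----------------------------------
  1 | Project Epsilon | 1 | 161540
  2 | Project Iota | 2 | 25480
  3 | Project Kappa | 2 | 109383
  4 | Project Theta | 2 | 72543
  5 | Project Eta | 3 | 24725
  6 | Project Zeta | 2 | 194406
SELECT name, salary FROM employees ORDER BY salary ASC LIMIT 5

Execution result:
name | salary
Rose Johnson | 43733
Carol Brown | 49298
Ivy Garcia | 52495
Bob Brown | 60570
Jack Miller | 70254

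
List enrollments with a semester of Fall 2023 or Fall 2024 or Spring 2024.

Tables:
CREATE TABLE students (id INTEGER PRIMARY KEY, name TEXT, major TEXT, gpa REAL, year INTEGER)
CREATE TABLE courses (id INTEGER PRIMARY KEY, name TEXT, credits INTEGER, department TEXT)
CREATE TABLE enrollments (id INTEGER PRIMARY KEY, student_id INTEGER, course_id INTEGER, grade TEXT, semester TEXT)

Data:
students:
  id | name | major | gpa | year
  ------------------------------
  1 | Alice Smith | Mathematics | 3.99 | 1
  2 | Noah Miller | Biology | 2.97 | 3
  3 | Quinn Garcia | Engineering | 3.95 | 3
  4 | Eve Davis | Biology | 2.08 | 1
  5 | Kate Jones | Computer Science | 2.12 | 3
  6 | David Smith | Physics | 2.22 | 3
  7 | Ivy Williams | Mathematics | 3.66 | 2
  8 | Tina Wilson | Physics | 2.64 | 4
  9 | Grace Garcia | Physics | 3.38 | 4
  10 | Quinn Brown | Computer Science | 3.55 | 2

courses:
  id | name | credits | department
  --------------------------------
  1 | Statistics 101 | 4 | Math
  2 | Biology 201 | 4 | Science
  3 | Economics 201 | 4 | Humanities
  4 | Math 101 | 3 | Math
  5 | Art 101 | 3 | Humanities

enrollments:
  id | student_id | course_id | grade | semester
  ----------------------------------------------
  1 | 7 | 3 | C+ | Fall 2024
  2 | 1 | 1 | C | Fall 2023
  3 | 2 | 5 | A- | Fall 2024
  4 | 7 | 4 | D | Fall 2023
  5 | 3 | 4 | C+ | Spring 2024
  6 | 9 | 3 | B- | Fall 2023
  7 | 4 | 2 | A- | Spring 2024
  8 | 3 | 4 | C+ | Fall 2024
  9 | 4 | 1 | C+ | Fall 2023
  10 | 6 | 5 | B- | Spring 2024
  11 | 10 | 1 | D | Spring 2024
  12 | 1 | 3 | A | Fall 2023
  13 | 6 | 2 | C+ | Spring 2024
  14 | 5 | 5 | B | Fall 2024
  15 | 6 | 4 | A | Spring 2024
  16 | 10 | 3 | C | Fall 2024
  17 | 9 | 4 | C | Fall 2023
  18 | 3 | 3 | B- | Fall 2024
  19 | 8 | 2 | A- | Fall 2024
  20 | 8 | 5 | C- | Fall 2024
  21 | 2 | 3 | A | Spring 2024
SELECT id, semester FROM enrollments WHERE semester IN ('Fall 2023', 'Fall 2024', 'Spring 2024')

Execution result:
id | semester
1 | Fall 2024
2 | Fall 2023
3 | Fall 2024
4 | Fall 2023
5 | Spring 2024
6 | Fall 2023
7 | Spring 2024
8 | Fall 2024
9 | Fall 2023
10 | Spring 2024
11 | Spring 2024
12 | Fall 2023
13 | Spring 2024
14 | Fall 2024
15 | Spring 2024
16 | Fall 2024
17 | Fall 2023
18 | Fall 2024
19 | Fall 2024
20 | Fall 2024
21 | Spring 2024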